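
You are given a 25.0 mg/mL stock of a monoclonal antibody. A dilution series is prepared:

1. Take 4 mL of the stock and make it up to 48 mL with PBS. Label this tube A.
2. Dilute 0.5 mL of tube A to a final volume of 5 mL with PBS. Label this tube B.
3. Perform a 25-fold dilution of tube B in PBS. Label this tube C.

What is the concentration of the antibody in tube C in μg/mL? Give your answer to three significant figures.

Step 1: 4 mL brought to 48 mL → factor 48/4 = 12
Step 2: 0.5 mL brought to 5 mL → factor 5/0.5 = 10
Step 3: 25-fold → factor 25
Overall dilution factor = 12 × 10 × 25 = 3000
Final = 25.0 mg/mL / 3000 = 0.008333 mg/mL = 8.33 μg/mL

8.33 μg/mL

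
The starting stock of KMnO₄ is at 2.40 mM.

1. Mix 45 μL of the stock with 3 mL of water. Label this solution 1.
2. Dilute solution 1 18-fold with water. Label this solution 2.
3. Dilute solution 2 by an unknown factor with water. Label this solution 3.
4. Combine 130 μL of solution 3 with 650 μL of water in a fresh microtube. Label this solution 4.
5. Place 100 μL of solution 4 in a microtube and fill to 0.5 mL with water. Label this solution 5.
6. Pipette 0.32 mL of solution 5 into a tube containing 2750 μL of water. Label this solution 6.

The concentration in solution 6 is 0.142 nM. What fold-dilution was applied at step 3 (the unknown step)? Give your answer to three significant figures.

Step 1: 45 μL + 3 mL = 3045 μL total → factor 3045/45 = 67.667
Step 2: 18-fold → factor 18
Step 3: unknown factor x
Step 4: 130 μL + 650 μL = 780 μL total → factor 780/130 = 6
Step 5: 100 μL brought to 0.5 mL → factor 500/100 = 5
Step 6: 0.32 mL + 2750 μL = 3.07 mL total → factor 3.07/0.32 = 9.5938
Product of known-step factors = 3.5056 × 10^5
Overall factor = 2.40 mM / (0.142 nM) = 1.6901 × 10^7
x = 1.6901 × 10^7 / 3.5056 × 10^5 = 48.2

48.2-fold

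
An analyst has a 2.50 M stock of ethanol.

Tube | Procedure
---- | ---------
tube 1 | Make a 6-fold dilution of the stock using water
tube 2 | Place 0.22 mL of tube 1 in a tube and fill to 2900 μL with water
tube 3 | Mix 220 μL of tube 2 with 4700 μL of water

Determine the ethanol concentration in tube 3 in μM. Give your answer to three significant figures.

Step 1: 6-fold → factor 6
Step 2: 0.22 mL brought to 2900 μL → factor 2.9/0.22 = 13.182
Step 3: 220 μL + 4700 μL = 4920 μL total → factor 4920/220 = 22.364
Overall dilution factor = 6 × 13.182 × 22.364 = 1768.8
Final = 2.50 M / 1768.8 = 0.001413 M = 1.41 × 10^3 μM

1.41 × 10^3 μM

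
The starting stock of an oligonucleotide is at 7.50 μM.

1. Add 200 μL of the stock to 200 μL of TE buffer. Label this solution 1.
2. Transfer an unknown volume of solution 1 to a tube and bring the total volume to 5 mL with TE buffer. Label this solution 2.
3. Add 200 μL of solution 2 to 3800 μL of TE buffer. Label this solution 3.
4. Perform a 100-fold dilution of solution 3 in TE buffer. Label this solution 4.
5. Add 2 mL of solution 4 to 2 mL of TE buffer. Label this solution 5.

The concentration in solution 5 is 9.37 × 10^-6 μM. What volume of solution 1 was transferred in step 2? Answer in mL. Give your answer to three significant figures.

Step 1: 200 μL + 200 μL = 400 μL total → factor 400/200 = 2
Step 2: v brought to 5 mL → factor = 5 mL/v
Step 3: 200 μL + 3800 μL = 4000 μL total → factor 4000/200 = 20
Step 4: 100-fold → factor 100
Step 5: 2 mL + 2 mL = 4 mL total → factor 4/2 = 2
Product of known-step factors = 8000
Overall factor = 7.50 μM / (9.37 × 10^-6 μM) = 8.0043 × 10^5
Step-2 factor = 8.0043 × 10^5 / 8000 = 100.05
v = 5 mL / 100.05 = 0.0500 mL

0.0500 mL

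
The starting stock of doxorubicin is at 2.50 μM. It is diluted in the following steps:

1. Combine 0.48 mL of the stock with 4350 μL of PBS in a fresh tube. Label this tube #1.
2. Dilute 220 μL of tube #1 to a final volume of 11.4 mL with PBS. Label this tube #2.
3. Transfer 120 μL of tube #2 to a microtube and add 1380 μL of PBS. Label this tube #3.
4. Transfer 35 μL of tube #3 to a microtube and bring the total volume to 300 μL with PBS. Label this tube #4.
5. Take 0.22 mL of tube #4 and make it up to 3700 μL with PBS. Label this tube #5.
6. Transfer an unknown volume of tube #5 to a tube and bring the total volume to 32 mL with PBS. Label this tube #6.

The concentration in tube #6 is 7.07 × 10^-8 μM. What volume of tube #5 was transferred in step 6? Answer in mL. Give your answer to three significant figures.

0.850 mL

Step 1: 0.48 mL + 4350 μL = 4.83 mL total → factor 4.83/0.48 = 10.062
Step 2: 220 μL brought to 11.4 mL → factor 11400/220 = 51.818
Step 3: 120 μL + 1380 μL = 1500 μL total → factor 1500/120 = 12.5
Step 4: 35 μL brought to 300 μL → factor 300/35 = 8.5714
Step 5: 0.22 mL brought to 3700 μL → factor 3.7/0.22 = 16.818
Step 6: v brought to 32 mL → factor = 32 mL/v
Product of known-step factors = 9.3957 × 10^5
Overall factor = 2.50 μM / (7.07 × 10^-8 μM) = 3.5361 × 10^7
Step-6 factor = 3.5361 × 10^7 / 9.3957 × 10^5 = 37.635
v = 32 mL / 37.635 = 0.850 mL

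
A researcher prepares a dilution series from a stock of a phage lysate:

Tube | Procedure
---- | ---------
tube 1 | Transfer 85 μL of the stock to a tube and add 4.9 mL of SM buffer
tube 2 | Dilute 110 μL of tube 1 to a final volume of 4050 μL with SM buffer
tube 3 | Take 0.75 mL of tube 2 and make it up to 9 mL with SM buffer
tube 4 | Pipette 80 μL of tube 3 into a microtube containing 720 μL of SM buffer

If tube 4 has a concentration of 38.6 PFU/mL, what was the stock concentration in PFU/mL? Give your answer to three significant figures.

1.00 × 10^7 PFU/mL

Step 1: 85 μL + 4.9 mL = 4985 μL total → factor 4985/85 = 58.647
Step 2: 110 μL brought to 4050 μL → factor 4050/110 = 36.818
Step 3: 0.75 mL brought to 9 mL → factor 9/0.75 = 12
Step 4: 80 μL + 720 μL = 800 μL total → factor 800/80 = 10
Overall dilution factor = 58.647 × 36.818 × 12 × 10 = 2.5911 × 10^5
Stock = 38.6 PFU/mL × 2.5911 × 10^5 = 1.00 × 10^7 PFU/mL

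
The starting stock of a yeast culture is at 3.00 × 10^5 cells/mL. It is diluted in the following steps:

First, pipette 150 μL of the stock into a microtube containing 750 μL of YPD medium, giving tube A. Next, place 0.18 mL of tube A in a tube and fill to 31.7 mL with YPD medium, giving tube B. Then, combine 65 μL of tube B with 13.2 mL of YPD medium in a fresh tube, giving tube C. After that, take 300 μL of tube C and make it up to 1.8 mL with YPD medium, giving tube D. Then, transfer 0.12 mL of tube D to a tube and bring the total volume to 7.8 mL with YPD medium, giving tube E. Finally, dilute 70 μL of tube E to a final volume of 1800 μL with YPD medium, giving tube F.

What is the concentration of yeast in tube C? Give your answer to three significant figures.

1.39 cells/mL

Step 1: 150 μL + 750 μL = 900 μL total → factor 900/150 = 6
Step 2: 0.18 mL brought to 31.7 mL → factor 31.7/0.18 = 176.11
Step 3: 65 μL + 13.2 mL = 13265 μL total → factor 13265/65 = 204.08
Dilution factor through tube C = 6 × 176.11 × 204.08 = 2.1564 × 10^5
[tube C] = 3.00 × 10^5 cells/mL / 2.1564 × 10^5 = 1.39 cells/mL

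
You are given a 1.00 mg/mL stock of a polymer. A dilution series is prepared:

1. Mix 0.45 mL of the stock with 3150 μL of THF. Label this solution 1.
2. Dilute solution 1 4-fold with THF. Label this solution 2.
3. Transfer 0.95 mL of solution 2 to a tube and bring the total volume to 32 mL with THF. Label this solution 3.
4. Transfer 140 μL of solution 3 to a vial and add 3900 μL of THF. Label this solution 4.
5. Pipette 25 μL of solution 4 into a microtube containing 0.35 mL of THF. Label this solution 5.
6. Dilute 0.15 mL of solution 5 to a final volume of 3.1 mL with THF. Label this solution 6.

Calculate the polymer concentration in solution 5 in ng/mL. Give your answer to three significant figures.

2.14 ng/mL

Step 1: 0.45 mL + 3150 μL = 3.6 mL total → factor 3.6/0.45 = 8
Step 2: 4-fold → factor 4
Step 3: 0.95 mL brought to 32 mL → factor 32/0.95 = 33.684
Step 4: 140 μL + 3900 μL = 4040 μL total → factor 4040/140 = 28.857
Step 5: 25 μL + 0.35 mL = 375 μL total → factor 375/25 = 15
Dilution factor through solution 5 = 8 × 4 × 33.684 × 28.857 × 15 = 4.6657 × 10^5
[solution 5] = 1.00 mg/mL / 4.6657 × 10^5 = 2.143 × 10^-6 mg/mL = 2.14 ng/mL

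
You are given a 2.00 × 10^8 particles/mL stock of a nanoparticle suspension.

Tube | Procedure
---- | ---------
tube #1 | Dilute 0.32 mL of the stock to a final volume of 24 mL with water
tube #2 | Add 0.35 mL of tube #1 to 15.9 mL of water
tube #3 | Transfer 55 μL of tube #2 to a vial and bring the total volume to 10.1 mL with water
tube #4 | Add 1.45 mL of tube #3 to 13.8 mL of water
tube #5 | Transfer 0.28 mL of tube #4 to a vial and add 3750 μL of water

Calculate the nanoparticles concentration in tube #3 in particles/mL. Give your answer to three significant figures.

313 particles/mL

Step 1: 0.32 mL brought to 24 mL → factor 24/0.32 = 75
Step 2: 0.35 mL + 15.9 mL = 16.25 mL total → factor 16.25/0.35 = 46.429
Step 3: 55 μL brought to 10.1 mL → factor 10100/55 = 183.64
Dilution factor through tube #3 = 75 × 46.429 × 183.64 = 6.3945 × 10^5
[tube #3] = 2.00 × 10^8 particles/mL / 6.3945 × 10^5 = 313 particles/mL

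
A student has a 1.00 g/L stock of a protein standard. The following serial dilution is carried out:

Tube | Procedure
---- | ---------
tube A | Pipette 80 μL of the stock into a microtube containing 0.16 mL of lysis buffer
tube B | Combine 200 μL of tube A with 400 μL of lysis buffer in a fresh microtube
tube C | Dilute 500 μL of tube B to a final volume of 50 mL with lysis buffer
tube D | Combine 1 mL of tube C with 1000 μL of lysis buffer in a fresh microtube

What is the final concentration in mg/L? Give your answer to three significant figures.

0.556 mg/L

Step 1: 80 μL + 0.16 mL = 240 μL total → factor 240/80 = 3
Step 2: 200 μL + 400 μL = 600 μL total → factor 600/200 = 3
Step 3: 500 μL brought to 50 mL → factor 50000/500 = 100
Step 4: 1 mL + 1000 μL = 2 mL total → factor 2/1 = 2
Overall dilution factor = 3 × 3 × 100 × 2 = 1800
Final = 1.00 g/L / 1800 = 0.0005556 g/L = 0.556 mg/L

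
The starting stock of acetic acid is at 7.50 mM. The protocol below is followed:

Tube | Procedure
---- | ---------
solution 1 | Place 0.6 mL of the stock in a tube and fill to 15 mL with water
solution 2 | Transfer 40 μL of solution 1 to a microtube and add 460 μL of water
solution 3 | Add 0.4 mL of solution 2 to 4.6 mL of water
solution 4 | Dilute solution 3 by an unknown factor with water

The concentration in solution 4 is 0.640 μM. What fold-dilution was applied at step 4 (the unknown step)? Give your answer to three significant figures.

Step 1: 0.6 mL brought to 15 mL → factor 15/0.6 = 25
Step 2: 40 μL + 460 μL = 500 μL total → factor 500/40 = 12.5
Step 3: 0.4 mL + 4.6 mL = 5 mL total → factor 5/0.4 = 12.5
Step 4: unknown factor x
Product of known-step factors = 3906.2
Overall factor = 7.50 mM / (0.640 μM) = 11719
x = 11719 / 3906.2 = 3.00

3.00-fold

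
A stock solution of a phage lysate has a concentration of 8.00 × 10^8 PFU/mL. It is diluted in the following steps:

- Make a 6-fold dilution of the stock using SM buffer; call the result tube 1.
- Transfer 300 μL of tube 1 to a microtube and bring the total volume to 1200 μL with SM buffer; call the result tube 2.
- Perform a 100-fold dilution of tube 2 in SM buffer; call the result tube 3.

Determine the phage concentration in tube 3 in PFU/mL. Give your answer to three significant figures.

3.33 × 10^5 PFU/mL

Step 1: 6-fold → factor 6
Step 2: 300 μL brought to 1200 μL → factor 1200/300 = 4
Step 3: 100-fold → factor 100
Overall dilution factor = 6 × 4 × 100 = 2400
Final = 8.00 × 10^8 PFU/mL / 2400 = 3.33 × 10^5 PFU/mL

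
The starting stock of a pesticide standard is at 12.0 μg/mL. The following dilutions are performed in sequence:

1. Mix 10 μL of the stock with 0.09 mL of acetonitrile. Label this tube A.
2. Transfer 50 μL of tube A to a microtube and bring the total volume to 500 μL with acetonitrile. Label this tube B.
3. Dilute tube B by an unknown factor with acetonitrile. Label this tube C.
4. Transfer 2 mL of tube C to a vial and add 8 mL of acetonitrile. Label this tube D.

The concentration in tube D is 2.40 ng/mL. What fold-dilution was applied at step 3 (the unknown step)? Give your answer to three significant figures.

10.0-fold

Step 1: 10 μL + 0.09 mL = 100 μL total → factor 100/10 = 10
Step 2: 50 μL brought to 500 μL → factor 500/50 = 10
Step 3: unknown factor x
Step 4: 2 mL + 8 mL = 10 mL total → factor 10/2 = 5
Product of known-step factors = 500
Overall factor = 12.0 μg/mL / (2.40 ng/mL) = 5000
x = 5000 / 500 = 10.0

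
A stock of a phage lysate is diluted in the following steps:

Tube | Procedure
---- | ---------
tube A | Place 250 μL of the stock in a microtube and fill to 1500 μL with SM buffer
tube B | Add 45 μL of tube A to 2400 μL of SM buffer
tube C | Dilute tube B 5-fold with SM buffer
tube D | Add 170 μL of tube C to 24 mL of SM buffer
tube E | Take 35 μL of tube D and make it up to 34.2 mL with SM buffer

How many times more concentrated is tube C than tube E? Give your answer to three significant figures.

1.39 × 10^5

Step 1: 250 μL brought to 1500 μL → factor 1500/250 = 6
Step 2: 45 μL + 2400 μL = 2445 μL total → factor 2445/45 = 54.333
Step 3: 5-fold → factor 5
Step 4: 170 μL + 24 mL = 24170 μL total → factor 24170/170 = 142.18
Step 5: 35 μL brought to 34.2 mL → factor 34200/35 = 977.14
Dilution factor to tube C = 1630; to tube E = 2.2645 × 10^8
[tube C]/[tube E] = (factor to tube E)/(factor to tube C) = 2.2645 × 10^8/1630 = 1.39 × 10^5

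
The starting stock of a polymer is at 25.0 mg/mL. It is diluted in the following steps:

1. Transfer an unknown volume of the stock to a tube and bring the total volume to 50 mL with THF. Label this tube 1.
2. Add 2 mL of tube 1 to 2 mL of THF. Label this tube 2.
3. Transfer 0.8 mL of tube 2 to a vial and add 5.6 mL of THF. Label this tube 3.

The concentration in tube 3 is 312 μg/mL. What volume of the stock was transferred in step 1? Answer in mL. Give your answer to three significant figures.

9.98 mL

Step 1: v brought to 50 mL → factor = 50 mL/v
Step 2: 2 mL + 2 mL = 4 mL total → factor 4/2 = 2
Step 3: 0.8 mL + 5.6 mL = 6.4 mL total → factor 6.4/0.8 = 8
Product of known-step factors = 16
Overall factor = 25.0 mg/mL / (312 μg/mL) = 80.128
Step-1 factor = 80.128 / 16 = 5.008
v = 50 mL / 5.008 = 9.98 mL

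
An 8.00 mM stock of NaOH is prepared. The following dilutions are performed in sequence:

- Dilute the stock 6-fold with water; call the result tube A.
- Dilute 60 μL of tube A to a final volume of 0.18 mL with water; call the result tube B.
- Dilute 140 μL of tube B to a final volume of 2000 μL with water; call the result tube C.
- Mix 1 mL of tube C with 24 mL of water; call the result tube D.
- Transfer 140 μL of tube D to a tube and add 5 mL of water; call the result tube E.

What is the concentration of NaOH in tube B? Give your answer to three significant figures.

Step 1: 6-fold → factor 6
Step 2: 60 μL brought to 0.18 mL → factor 180/60 = 3
Dilution factor through tube B = 6 × 3 = 18
[tube B] = 8.00 mM / 18 = 0.444 mM

0.444 mM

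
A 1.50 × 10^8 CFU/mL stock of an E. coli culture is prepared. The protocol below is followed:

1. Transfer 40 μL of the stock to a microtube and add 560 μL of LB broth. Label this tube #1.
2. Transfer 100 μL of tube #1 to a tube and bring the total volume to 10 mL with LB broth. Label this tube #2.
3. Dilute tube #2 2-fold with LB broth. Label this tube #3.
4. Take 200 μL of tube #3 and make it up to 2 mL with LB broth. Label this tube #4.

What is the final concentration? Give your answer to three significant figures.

5.00 × 10^3 CFU/mL

Step 1: 40 μL + 560 μL = 600 μL total → factor 600/40 = 15
Step 2: 100 μL brought to 10 mL → factor 10000/100 = 100
Step 3: 2-fold → factor 2
Step 4: 200 μL brought to 2 mL → factor 2000/200 = 10
Overall dilution factor = 15 × 100 × 2 × 10 = 30000
Final = 1.50 × 10^8 CFU/mL / 30000 = 5.00 × 10^3 CFU/mL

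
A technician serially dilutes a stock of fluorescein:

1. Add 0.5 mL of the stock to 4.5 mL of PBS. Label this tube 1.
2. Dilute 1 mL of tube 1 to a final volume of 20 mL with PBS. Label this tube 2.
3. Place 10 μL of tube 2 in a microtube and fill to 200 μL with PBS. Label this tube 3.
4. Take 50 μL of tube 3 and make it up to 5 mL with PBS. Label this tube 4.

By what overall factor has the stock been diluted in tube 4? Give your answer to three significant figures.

Step 1: 0.5 mL + 4.5 mL = 5 mL total → factor 5/0.5 = 10
Step 2: 1 mL brought to 20 mL → factor 20/1 = 20
Step 3: 10 μL brought to 200 μL → factor 200/10 = 20
Step 4: 50 μL brought to 5 mL → factor 5000/50 = 100
Overall dilution factor = 10 × 20 × 20 × 100 = 4 × 10^5

4.00 × 10^5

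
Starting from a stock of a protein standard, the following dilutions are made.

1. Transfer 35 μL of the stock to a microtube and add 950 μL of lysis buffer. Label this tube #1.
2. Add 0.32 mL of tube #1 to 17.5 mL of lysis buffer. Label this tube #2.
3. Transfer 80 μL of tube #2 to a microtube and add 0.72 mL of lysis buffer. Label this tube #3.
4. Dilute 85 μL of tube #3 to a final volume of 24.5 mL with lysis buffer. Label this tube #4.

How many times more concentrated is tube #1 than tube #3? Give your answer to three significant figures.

Step 1: 35 μL + 950 μL = 985 μL total → factor 985/35 = 28.143
Step 2: 0.32 mL + 17.5 mL = 17.82 mL total → factor 17.82/0.32 = 55.688
Step 3: 80 μL + 0.72 mL = 800 μL total → factor 800/80 = 10
Dilution factor to tube #1 = 28.143; to tube #3 = 15672
[tube #1]/[tube #3] = (factor to tube #3)/(factor to tube #1) = 15672/28.143 = 557

557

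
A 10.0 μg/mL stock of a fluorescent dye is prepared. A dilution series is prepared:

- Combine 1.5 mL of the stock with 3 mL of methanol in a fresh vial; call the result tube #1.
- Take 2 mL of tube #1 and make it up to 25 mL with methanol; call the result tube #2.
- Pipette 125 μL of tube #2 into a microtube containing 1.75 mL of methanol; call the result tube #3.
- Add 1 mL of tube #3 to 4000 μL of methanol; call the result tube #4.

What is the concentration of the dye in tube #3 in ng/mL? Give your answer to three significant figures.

17.8 ng/mL

Step 1: 1.5 mL + 3 mL = 4.5 mL total → factor 4.5/1.5 = 3
Step 2: 2 mL brought to 25 mL → factor 25/2 = 12.5
Step 3: 125 μL + 1.75 mL = 1875 μL total → factor 1875/125 = 15
Dilution factor through tube #3 = 3 × 12.5 × 15 = 562.5
[tube #3] = 10.0 μg/mL / 562.5 = 0.01778 μg/mL = 17.8 ng/mL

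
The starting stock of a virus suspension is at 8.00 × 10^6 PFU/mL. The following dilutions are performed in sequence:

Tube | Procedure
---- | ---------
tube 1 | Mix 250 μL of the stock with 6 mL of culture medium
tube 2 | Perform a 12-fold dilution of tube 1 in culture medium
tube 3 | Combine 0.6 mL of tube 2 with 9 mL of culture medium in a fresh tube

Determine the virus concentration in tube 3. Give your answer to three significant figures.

Step 1: 250 μL + 6 mL = 6250 μL total → factor 6250/250 = 25
Step 2: 12-fold → factor 12
Step 3: 0.6 mL + 9 mL = 9.6 mL total → factor 9.6/0.6 = 16
Overall dilution factor = 25 × 12 × 16 = 4800
Final = 8.00 × 10^6 PFU/mL / 4800 = 1.67 × 10^3 PFU/mL

1.67 × 10^3 PFU/mL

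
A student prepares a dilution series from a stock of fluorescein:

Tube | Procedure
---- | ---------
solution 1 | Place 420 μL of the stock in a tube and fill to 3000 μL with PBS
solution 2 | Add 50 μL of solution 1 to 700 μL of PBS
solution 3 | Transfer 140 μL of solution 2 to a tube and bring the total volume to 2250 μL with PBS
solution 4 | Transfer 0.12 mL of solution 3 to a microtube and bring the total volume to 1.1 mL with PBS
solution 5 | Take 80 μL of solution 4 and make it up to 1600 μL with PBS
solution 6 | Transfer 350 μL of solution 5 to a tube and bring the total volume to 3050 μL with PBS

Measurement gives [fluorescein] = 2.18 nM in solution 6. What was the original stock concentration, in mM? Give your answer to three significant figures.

6.00 mM

Step 1: 420 μL brought to 3000 μL → factor 3000/420 = 7.1429
Step 2: 50 μL + 700 μL = 750 μL total → factor 750/50 = 15
Step 3: 140 μL brought to 2250 μL → factor 2250/140 = 16.071
Step 4: 0.12 mL brought to 1.1 mL → factor 1.1/0.12 = 9.1667
Step 5: 80 μL brought to 1600 μL → factor 1600/80 = 20
Step 6: 350 μL brought to 3050 μL → factor 3050/350 = 8.7143
Overall dilution factor = 7.1429 × 15 × 16.071 × 9.1667 × 20 × 8.7143 = 2.751 × 10^6
Stock = 2.18 nM × 2.751 × 10^6 = 5.997 × 10^6 nM = 6.00 mM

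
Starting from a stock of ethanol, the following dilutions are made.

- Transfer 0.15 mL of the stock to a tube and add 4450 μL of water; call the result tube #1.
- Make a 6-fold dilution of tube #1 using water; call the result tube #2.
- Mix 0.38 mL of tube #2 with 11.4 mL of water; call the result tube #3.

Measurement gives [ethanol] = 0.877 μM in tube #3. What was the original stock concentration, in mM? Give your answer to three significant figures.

5.00 mM

Step 1: 0.15 mL + 4450 μL = 4.6 mL total → factor 4.6/0.15 = 30.667
Step 2: 6-fold → factor 6
Step 3: 0.38 mL + 11.4 mL = 11.78 mL total → factor 11.78/0.38 = 31
Overall dilution factor = 30.667 × 6 × 31 = 5704
Stock = 0.877 μM × 5704 = 5002 μM = 5.00 mM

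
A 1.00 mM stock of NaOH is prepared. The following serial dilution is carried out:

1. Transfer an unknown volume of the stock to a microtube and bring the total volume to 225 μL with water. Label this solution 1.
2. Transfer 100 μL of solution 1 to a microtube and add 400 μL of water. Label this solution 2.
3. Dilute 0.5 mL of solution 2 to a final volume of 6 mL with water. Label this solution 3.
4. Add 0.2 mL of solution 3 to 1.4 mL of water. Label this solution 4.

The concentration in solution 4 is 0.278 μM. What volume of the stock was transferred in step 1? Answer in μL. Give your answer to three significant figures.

Step 1: v brought to 225 μL → factor = 225 μL/v
Step 2: 100 μL + 400 μL = 500 μL total → factor 500/100 = 5
Step 3: 0.5 mL brought to 6 mL → factor 6/0.5 = 12
Step 4: 0.2 mL + 1.4 mL = 1.6 mL total → factor 1.6/0.2 = 8
Product of known-step factors = 480
Overall factor = 1.00 mM / (0.278 μM) = 3597.1
Step-1 factor = 3597.1 / 480 = 7.494
v = 225 μL / 7.494 = 30.0 μL

30.0 μL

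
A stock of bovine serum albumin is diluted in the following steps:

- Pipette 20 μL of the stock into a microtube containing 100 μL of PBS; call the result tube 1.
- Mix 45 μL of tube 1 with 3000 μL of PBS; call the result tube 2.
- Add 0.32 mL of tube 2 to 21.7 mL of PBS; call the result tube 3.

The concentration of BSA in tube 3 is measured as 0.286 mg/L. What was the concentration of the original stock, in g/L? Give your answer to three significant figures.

Step 1: 20 μL + 100 μL = 120 μL total → factor 120/20 = 6
Step 2: 45 μL + 3000 μL = 3045 μL total → factor 3045/45 = 67.667
Step 3: 0.32 mL + 21.7 mL = 22.02 mL total → factor 22.02/0.32 = 68.812
Overall dilution factor = 6 × 67.667 × 68.812 = 27938
Stock = 0.286 mg/L × 27938 = 7990 mg/L = 7.99 g/L

7.99 g/L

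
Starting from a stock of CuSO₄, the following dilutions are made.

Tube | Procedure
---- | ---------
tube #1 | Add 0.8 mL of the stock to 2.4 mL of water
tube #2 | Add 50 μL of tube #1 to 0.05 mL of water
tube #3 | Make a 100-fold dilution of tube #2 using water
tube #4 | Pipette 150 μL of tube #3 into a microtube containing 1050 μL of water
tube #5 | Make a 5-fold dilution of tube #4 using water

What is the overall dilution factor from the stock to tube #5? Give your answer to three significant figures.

3.20 × 10^4

Step 1: 0.8 mL + 2.4 mL = 3.2 mL total → factor 3.2/0.8 = 4
Step 2: 50 μL + 0.05 mL = 100 μL total → factor 100/50 = 2
Step 3: 100-fold → factor 100
Step 4: 150 μL + 1050 μL = 1200 μL total → factor 1200/150 = 8
Step 5: 5-fold → factor 5
Overall dilution factor = 4 × 2 × 100 × 8 × 5 = 32000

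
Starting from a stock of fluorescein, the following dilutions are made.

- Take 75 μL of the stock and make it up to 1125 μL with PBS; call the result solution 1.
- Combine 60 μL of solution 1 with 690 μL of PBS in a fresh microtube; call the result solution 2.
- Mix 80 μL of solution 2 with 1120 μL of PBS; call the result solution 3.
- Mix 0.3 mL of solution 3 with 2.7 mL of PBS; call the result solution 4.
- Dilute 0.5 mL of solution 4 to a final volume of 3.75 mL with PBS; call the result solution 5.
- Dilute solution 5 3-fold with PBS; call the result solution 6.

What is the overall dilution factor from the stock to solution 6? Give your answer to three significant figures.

6.33 × 10^5

Step 1: 75 μL brought to 1125 μL → factor 1125/75 = 15
Step 2: 60 μL + 690 μL = 750 μL total → factor 750/60 = 12.5
Step 3: 80 μL + 1120 μL = 1200 μL total → factor 1200/80 = 15
Step 4: 0.3 mL + 2.7 mL = 3 mL total → factor 3/0.3 = 10
Step 5: 0.5 mL brought to 3.75 mL → factor 3.75/0.5 = 7.5
Step 6: 3-fold → factor 3
Overall dilution factor = 15 × 12.5 × 15 × 10 × 7.5 × 3 = 6.3281 × 10^5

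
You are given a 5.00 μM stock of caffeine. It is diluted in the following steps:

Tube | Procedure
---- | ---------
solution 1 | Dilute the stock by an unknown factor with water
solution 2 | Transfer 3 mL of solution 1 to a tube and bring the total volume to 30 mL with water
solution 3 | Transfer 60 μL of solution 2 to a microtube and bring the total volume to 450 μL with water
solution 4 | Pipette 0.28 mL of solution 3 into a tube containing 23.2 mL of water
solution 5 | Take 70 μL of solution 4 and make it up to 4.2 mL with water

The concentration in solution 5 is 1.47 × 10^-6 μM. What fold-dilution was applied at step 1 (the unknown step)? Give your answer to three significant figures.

Step 1: unknown factor x
Step 2: 3 mL brought to 30 mL → factor 30/3 = 10
Step 3: 60 μL brought to 450 μL → factor 450/60 = 7.5
Step 4: 0.28 mL + 23.2 mL = 23.48 mL total → factor 23.48/0.28 = 83.857
Step 5: 70 μL brought to 4.2 mL → factor 4200/70 = 60
Product of known-step factors = 3.7736 × 10^5
Overall factor = 5.00 μM / (1.47 × 10^-6 μM) = 3.4014 × 10^6
x = 3.4014 × 10^6 / 3.7736 × 10^5 = 9.01

9.01-fold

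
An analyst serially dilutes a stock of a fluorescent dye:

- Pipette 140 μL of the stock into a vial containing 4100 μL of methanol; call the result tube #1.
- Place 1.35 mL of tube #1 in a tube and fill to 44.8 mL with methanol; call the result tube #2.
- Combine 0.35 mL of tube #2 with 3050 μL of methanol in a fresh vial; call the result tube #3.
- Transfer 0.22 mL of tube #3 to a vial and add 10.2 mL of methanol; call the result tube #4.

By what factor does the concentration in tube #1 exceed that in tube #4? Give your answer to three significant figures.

Step 1: 140 μL + 4100 μL = 4240 μL total → factor 4240/140 = 30.286
Step 2: 1.35 mL brought to 44.8 mL → factor 44.8/1.35 = 33.185
Step 3: 0.35 mL + 3050 μL = 3.4 mL total → factor 3.4/0.35 = 9.7143
Step 4: 0.22 mL + 10.2 mL = 10.42 mL total → factor 10.42/0.22 = 47.364
Dilution factor to tube #1 = 30.286; to tube #4 = 4.6242 × 10^5
[tube #1]/[tube #4] = (factor to tube #4)/(factor to tube #1) = 4.6242 × 10^5/30.286 = 1.53 × 10^4

1.53 × 10^4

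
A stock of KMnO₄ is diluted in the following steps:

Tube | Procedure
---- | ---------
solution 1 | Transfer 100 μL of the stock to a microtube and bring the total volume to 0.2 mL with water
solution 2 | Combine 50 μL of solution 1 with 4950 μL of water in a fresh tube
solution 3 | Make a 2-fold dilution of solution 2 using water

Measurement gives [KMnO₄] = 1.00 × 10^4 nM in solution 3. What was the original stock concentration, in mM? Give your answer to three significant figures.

Step 1: 100 μL brought to 0.2 mL → factor 200/100 = 2
Step 2: 50 μL + 4950 μL = 5000 μL total → factor 5000/50 = 100
Step 3: 2-fold → factor 2
Overall dilution factor = 2 × 100 × 2 = 400
Stock = 1.00 × 10^4 nM × 400 = 4.000 × 10^6 nM = 4.00 mM

4.00 mM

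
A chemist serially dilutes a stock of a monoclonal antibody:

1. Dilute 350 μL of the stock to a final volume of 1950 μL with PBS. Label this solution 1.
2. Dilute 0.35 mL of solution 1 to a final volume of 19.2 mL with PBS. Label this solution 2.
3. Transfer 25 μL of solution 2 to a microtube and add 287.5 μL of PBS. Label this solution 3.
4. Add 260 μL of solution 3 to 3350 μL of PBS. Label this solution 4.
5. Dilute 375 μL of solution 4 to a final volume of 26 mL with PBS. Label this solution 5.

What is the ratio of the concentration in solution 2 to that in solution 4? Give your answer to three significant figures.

Step 1: 350 μL brought to 1950 μL → factor 1950/350 = 5.5714
Step 2: 0.35 mL brought to 19.2 mL → factor 19.2/0.35 = 54.857
Step 3: 25 μL + 287.5 μL = 312.5 μL total → factor 312.5/25 = 12.5
Step 4: 260 μL + 3350 μL = 3610 μL total → factor 3610/260 = 13.885
Dilution factor to solution 2 = 305.63; to solution 4 = 53045
[solution 2]/[solution 4] = (factor to solution 4)/(factor to solution 2) = 53045/305.63 = 174

174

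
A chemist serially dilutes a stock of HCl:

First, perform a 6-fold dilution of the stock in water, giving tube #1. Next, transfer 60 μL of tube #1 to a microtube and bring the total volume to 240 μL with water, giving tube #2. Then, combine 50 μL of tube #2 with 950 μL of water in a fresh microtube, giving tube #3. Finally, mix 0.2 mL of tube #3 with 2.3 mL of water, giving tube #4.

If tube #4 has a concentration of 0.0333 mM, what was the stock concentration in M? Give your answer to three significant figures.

Step 1: 6-fold → factor 6
Step 2: 60 μL brought to 240 μL → factor 240/60 = 4
Step 3: 50 μL + 950 μL = 1000 μL total → factor 1000/50 = 20
Step 4: 0.2 mL + 2.3 mL = 2.5 mL total → factor 2.5/0.2 = 12.5
Overall dilution factor = 6 × 4 × 20 × 12.5 = 6000
Stock = 0.0333 mM × 6000 = 199.8 mM = 0.200 M

0.200 M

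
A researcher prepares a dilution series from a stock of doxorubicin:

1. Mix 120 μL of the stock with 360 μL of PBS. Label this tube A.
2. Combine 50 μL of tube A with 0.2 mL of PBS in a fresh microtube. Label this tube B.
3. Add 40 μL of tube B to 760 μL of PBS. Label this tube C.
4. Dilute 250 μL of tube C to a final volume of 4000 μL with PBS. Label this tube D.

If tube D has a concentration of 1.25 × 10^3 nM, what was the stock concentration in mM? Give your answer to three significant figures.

Step 1: 120 μL + 360 μL = 480 μL total → factor 480/120 = 4
Step 2: 50 μL + 0.2 mL = 250 μL total → factor 250/50 = 5
Step 3: 40 μL + 760 μL = 800 μL total → factor 800/40 = 20
Step 4: 250 μL brought to 4000 μL → factor 4000/250 = 16
Overall dilution factor = 4 × 5 × 20 × 16 = 6400
Stock = 1.25 × 10^3 nM × 6400 = 8.000 × 10^6 nM = 8.00 mM

8.00 mM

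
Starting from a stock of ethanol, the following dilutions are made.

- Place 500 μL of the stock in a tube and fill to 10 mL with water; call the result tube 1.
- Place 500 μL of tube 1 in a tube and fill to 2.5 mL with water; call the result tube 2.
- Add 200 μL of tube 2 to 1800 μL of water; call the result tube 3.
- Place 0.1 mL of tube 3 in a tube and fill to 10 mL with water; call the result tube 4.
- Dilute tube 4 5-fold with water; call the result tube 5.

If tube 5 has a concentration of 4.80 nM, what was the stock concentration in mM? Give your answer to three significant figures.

Step 1: 500 μL brought to 10 mL → factor 10000/500 = 20
Step 2: 500 μL brought to 2.5 mL → factor 2500/500 = 5
Step 3: 200 μL + 1800 μL = 2000 μL total → factor 2000/200 = 10
Step 4: 0.1 mL brought to 10 mL → factor 10/0.1 = 100
Step 5: 5-fold → factor 5
Overall dilution factor = 20 × 5 × 10 × 100 × 5 = 5 × 10^5
Stock = 4.80 nM × 5 × 10^5 = 2.400 × 10^6 nM = 2.40 mM

2.40 mM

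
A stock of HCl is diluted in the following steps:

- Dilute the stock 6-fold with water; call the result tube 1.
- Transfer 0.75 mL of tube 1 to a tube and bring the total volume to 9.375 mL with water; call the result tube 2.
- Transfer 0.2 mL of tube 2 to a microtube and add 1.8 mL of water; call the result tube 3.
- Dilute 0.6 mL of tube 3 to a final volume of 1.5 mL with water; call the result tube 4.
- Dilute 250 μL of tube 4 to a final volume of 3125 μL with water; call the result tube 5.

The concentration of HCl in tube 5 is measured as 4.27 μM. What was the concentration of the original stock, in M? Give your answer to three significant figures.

0.100 M

Step 1: 6-fold → factor 6
Step 2: 0.75 mL brought to 9.375 mL → factor 9.375/0.75 = 12.5
Step 3: 0.2 mL + 1.8 mL = 2 mL total → factor 2/0.2 = 10
Step 4: 0.6 mL brought to 1.5 mL → factor 1.5/0.6 = 2.5
Step 5: 250 μL brought to 3125 μL → factor 3125/250 = 12.5
Overall dilution factor = 6 × 12.5 × 10 × 2.5 × 12.5 = 23438
Stock = 4.27 μM × 23438 = 1.001 × 10^5 μM = 0.100 M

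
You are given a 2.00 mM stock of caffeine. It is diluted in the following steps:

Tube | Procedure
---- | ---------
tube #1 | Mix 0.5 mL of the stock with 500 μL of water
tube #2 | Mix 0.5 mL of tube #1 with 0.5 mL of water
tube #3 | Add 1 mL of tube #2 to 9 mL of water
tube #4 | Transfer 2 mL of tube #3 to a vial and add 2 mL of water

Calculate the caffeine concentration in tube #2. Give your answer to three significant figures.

0.500 mM

Step 1: 0.5 mL + 500 μL = 1 mL total → factor 1/0.5 = 2
Step 2: 0.5 mL + 0.5 mL = 1 mL total → factor 1/0.5 = 2
Dilution factor through tube #2 = 2 × 2 = 4
[tube #2] = 2.00 mM / 4 = 0.500 mM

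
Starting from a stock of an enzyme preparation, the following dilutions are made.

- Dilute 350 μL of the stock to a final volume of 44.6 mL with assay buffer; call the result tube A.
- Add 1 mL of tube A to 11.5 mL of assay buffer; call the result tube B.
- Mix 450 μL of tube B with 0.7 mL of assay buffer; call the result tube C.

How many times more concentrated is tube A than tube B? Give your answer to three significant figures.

12.5

Step 1: 350 μL brought to 44.6 mL → factor 44600/350 = 127.43
Step 2: 1 mL + 11.5 mL = 12.5 mL total → factor 12.5/1 = 12.5
Dilution factor to tube A = 127.43; to tube B = 1592.9
[tube A]/[tube B] = (factor to tube B)/(factor to tube A) = 1592.9/127.43 = 12.5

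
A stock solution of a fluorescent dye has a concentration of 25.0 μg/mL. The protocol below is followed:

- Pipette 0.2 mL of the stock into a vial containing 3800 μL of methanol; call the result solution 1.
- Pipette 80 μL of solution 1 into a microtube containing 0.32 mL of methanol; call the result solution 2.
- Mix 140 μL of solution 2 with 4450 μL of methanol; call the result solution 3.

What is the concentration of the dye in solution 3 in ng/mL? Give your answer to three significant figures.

7.63 ng/mL

Step 1: 0.2 mL + 3800 μL = 4 mL total → factor 4/0.2 = 20
Step 2: 80 μL + 0.32 mL = 400 μL total → factor 400/80 = 5
Step 3: 140 μL + 4450 μL = 4590 μL total → factor 4590/140 = 32.786
Overall dilution factor = 20 × 5 × 32.786 = 3278.6
Final = 25.0 μg/mL / 3278.6 = 0.007625 μg/mL = 7.63 ng/mL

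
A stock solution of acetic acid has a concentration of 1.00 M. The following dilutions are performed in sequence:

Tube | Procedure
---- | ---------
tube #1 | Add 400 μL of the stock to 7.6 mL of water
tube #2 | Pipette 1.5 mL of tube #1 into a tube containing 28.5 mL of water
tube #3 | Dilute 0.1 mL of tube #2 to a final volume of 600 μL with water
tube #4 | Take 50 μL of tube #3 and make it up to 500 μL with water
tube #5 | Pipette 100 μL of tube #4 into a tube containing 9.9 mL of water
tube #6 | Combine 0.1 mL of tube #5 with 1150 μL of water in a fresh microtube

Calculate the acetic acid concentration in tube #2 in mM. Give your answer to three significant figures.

Step 1: 400 μL + 7.6 mL = 8000 μL total → factor 8000/400 = 20
Step 2: 1.5 mL + 28.5 mL = 30 mL total → factor 30/1.5 = 20
Dilution factor through tube #2 = 20 × 20 = 400
[tube #2] = 1.00 M / 400 = 0.002500 M = 2.50 mM

2.50 mM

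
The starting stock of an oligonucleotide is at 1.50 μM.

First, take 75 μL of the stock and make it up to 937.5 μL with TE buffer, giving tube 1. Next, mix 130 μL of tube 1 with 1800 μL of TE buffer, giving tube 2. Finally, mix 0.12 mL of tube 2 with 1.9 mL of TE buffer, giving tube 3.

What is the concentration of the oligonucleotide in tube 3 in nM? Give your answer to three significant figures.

0.480 nM

Step 1: 75 μL brought to 937.5 μL → factor 937.5/75 = 12.5
Step 2: 130 μL + 1800 μL = 1930 μL total → factor 1930/130 = 14.846
Step 3: 0.12 mL + 1.9 mL = 2.02 mL total → factor 2.02/0.12 = 16.833
Overall dilution factor = 12.5 × 14.846 × 16.833 = 3123.9
Final = 1.50 μM / 3123.9 = 0.0004802 μM = 0.480 nM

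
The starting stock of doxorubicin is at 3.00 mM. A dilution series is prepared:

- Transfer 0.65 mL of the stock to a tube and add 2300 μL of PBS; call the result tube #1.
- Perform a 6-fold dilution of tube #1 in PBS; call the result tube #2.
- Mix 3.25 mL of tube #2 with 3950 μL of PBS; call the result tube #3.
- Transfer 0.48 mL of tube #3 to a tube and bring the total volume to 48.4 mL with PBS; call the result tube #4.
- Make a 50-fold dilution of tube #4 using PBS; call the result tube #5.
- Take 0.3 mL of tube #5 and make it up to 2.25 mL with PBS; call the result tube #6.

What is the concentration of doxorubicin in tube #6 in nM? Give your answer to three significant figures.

Step 1: 0.65 mL + 2300 μL = 2.95 mL total → factor 2.95/0.65 = 4.5385
Step 2: 6-fold → factor 6
Step 3: 3.25 mL + 3950 μL = 7.2 mL total → factor 7.2/3.25 = 2.2154
Step 4: 0.48 mL brought to 48.4 mL → factor 48.4/0.48 = 100.83
Step 5: 50-fold → factor 50
Step 6: 0.3 mL brought to 2.25 mL → factor 2.25/0.3 = 7.5
Overall dilution factor = 4.5385 × 6 × 2.2154 × 100.83 × 50 × 7.5 = 2.2811 × 10^6
Final = 3.00 mM / 2.2811 × 10^6 = 1.315 × 10^-6 mM = 1.32 nM

1.32 nM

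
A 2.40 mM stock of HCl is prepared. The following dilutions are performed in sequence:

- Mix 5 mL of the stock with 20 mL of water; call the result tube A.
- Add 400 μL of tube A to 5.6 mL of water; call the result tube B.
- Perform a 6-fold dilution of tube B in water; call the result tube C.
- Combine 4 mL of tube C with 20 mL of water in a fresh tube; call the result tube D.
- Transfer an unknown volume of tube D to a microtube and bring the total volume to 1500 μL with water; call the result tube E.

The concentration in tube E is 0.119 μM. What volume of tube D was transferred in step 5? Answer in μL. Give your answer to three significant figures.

201 μL

Step 1: 5 mL + 20 mL = 25 mL total → factor 25/5 = 5
Step 2: 400 μL + 5.6 mL = 6000 μL total → factor 6000/400 = 15
Step 3: 6-fold → factor 6
Step 4: 4 mL + 20 mL = 24 mL total → factor 24/4 = 6
Step 5: v brought to 1500 μL → factor = 1500 μL/v
Product of known-step factors = 2700
Overall factor = 2.40 mM / (0.119 μM) = 20168
Step-5 factor = 20168 / 2700 = 7.4697
v = 1500 μL / 7.4697 = 201 μL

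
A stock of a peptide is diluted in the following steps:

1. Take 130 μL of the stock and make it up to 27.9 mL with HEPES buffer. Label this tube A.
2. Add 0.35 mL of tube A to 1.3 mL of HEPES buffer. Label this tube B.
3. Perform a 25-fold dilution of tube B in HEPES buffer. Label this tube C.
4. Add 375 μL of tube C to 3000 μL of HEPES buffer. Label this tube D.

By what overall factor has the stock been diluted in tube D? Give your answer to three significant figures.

2.28 × 10^5

Step 1: 130 μL brought to 27.9 mL → factor 27900/130 = 214.62
Step 2: 0.35 mL + 1.3 mL = 1.65 mL total → factor 1.65/0.35 = 4.7143
Step 3: 25-fold → factor 25
Step 4: 375 μL + 3000 μL = 3375 μL total → factor 3375/375 = 9
Overall dilution factor = 214.62 × 4.7143 × 25 × 9 = 2.2765 × 10^5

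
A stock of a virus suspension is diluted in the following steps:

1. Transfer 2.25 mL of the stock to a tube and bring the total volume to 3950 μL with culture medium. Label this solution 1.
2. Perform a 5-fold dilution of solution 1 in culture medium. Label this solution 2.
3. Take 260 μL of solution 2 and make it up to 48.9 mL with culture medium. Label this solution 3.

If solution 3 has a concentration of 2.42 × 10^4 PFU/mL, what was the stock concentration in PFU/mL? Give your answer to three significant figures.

Step 1: 2.25 mL brought to 3950 μL → factor 3.95/2.25 = 1.7556
Step 2: 5-fold → factor 5
Step 3: 260 μL brought to 48.9 mL → factor 48900/260 = 188.08
Overall dilution factor = 1.7556 × 5 × 188.08 = 1650.9
Stock = 2.42 × 10^4 PFU/mL × 1650.9 = 4.00 × 10^7 PFU/mL

4.00 × 10^7 PFU/mL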